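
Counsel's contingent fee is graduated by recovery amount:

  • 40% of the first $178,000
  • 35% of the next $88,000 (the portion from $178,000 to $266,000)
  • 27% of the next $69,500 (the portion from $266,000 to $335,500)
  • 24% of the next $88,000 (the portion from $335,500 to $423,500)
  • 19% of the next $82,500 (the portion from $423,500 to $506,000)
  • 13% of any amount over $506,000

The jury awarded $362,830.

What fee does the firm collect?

First $178,000 at 40% = $71,200.00
Next $88,000 at 35% = $30,800.00
Next $69,500 at 27% = $18,765.00
Remaining $27,330 at 24% = $6,559.20
Fee: $71,200.00 + $30,800.00 + $18,765.00 + $6,559.20 = $127,324.20

$127,324.20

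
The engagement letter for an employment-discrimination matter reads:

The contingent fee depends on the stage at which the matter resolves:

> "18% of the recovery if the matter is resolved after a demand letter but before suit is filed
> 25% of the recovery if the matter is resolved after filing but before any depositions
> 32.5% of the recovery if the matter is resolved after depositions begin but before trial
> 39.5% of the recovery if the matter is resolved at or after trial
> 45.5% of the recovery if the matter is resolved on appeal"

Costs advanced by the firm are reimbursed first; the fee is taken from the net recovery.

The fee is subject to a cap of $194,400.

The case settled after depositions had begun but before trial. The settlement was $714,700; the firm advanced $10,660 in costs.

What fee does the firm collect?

$194,400.00

Fee base (net of costs): $714,700 − $10,660 = $704,040
The matter settled after depositions had begun but before trial, so the 32.5% rate applies.
$704,040 × 32.5% = $228,813.00
$228,813.00 exceeds the $194,400 cap, so the fee is capped at $194,400.00.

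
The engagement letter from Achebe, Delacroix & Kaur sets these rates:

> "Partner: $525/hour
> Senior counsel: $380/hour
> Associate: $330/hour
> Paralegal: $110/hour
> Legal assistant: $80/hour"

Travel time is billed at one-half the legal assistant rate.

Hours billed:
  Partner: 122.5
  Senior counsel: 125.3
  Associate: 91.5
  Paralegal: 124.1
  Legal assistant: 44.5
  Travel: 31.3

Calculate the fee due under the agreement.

Partner: 122.5 × $525 = $64,312.50
Senior counsel: 125.3 × $380 = $47,614.00
Associate: 91.5 × $330 = $30,195.00
Paralegal: 124.1 × $110 = $13,651.00
Legal assistant: 44.5 × $80 = $3,560.00
Subtotal: $64,312.50 + $47,614.00 + $30,195.00 + $13,651.00 + $3,560.00 = $159,332.50
Travel: 31.3 × ($80 ÷ 2) = 31.3 × $40.00 = $1,252.00
Total: $159,332.50 + $1,252.00 = $160,584.50

$160,584.50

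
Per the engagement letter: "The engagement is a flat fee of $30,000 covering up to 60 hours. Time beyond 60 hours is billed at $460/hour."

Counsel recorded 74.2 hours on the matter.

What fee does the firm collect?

$36,532.00

Flat fee: $30,000.00
Excess hours: 74.2 − 60 = 14.2
Overrun: 14.2 × $460 = $6,532.00
Total: $30,000.00 + $6,532.00 = $36,532.00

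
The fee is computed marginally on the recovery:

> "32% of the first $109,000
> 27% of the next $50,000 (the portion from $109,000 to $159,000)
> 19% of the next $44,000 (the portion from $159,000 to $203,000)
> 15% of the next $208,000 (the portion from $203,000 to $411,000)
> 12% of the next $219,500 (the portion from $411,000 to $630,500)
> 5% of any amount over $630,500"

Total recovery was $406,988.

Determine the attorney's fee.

$87,338.20

First $109,000 at 32% = $34,880.00
Next $50,000 at 27% = $13,500.00
Next $44,000 at 19% = $8,360.00
Remaining $203,988 at 15% = $30,598.20
Fee: $34,880.00 + $13,500.00 + $8,360.00 + $30,598.20 = $87,338.20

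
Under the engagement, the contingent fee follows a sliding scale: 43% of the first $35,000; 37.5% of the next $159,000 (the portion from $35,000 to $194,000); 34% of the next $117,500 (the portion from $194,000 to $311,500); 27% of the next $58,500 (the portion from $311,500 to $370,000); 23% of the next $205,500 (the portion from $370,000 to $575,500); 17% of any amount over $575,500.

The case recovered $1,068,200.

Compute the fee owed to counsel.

First $35,000 at 43% = $15,050.00
Next $159,000 at 37.5% = $59,625.00
Next $117,500 at 34% = $39,950.00
Next $58,500 at 27% = $15,795.00
Next $205,500 at 23% = $47,265.00
Remaining $492,700 at 17% = $83,759.00
Fee: $15,050.00 + $59,625.00 + $39,950.00 + $15,795.00 + $47,265.00 + $83,759.00 = $261,444.00

$261,444.00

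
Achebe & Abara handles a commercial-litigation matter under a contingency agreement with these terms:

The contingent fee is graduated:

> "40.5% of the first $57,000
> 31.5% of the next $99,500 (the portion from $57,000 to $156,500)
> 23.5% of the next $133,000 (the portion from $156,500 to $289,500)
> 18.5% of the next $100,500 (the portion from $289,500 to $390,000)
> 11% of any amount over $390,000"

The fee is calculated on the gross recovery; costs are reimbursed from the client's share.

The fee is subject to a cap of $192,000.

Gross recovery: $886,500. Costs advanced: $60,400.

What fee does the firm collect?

Fee base is the gross recovery, $886,500; costs are reimbursed separately.
First $57,000 at 40.5% = $23,085.00
Next $99,500 at 31.5% = $31,342.50
Next $133,000 at 23.5% = $31,255.00
Next $100,500 at 18.5% = $18,592.50
Remaining $496,500 at 11% = $54,615.00
Fee: $23,085.00 + $31,342.50 + $31,255.00 + $18,592.50 + $54,615.00 = $158,890.00
$158,890.00 is under the $192,000 cap.

$158,890.00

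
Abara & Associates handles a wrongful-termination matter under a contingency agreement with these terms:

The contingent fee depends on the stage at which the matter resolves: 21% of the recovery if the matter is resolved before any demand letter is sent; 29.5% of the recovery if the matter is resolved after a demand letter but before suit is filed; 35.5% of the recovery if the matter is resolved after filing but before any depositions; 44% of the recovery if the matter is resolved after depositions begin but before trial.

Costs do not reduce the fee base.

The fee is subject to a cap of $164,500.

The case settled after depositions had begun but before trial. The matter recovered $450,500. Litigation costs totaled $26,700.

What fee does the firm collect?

$164,500.00

Fee base is the gross recovery, $450,500; costs are reimbursed separately.
The matter settled after depositions had begun but before trial, so the 44% rate applies.
$450,500 × 44% = $198,220.00
$198,220.00 exceeds the $164,500 cap, so the fee is capped at $164,500.00.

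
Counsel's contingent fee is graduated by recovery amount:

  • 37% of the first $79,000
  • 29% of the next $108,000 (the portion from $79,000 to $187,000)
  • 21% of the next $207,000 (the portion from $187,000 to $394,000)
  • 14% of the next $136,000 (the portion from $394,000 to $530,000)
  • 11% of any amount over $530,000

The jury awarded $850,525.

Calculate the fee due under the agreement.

$158,317.75

First $79,000 at 37% = $29,230.00
Next $108,000 at 29% = $31,320.00
Next $207,000 at 21% = $43,470.00
Next $136,000 at 14% = $19,040.00
Remaining $320,525 at 11% = $35,257.75
Fee: $29,230.00 + $31,320.00 + $43,470.00 + $19,040.00 + $35,257.75 = $158,317.75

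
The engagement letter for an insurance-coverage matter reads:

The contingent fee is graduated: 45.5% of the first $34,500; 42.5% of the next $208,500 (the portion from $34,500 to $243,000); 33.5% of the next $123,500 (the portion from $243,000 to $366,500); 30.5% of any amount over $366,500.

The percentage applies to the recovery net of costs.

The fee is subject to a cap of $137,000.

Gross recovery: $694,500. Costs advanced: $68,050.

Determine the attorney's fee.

$137,000.00

Fee base (net of costs): $694,500 − $68,050 = $626,450
First $34,500 at 45.5% = $15,697.50
Next $208,500 at 42.5% = $88,612.50
Next $123,500 at 33.5% = $41,372.50
Remaining $259,950 at 30.5% = $79,284.75
Fee: $15,697.50 + $88,612.50 + $41,372.50 + $79,284.75 = $224,967.25
$224,967.25 exceeds the $137,000 cap, so the fee is capped at $137,000.00.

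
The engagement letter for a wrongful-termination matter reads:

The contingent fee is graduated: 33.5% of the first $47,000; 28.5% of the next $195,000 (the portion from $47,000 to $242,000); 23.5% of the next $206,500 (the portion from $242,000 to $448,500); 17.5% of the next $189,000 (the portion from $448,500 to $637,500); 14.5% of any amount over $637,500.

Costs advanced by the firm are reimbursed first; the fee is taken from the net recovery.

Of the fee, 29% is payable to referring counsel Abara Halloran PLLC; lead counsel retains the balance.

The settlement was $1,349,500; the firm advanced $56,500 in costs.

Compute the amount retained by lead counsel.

Fee base (net of costs): $1,349,500 − $56,500 = $1,293,000
First $47,000 at 33.5% = $15,745.00
Next $195,000 at 28.5% = $55,575.00
Next $206,500 at 23.5% = $48,527.50
Next $189,000 at 17.5% = $33,075.00
Remaining $655,500 at 14.5% = $95,047.50
Fee: $15,745.00 + $55,575.00 + $48,527.50 + $33,075.00 + $95,047.50 = $247,970.00
Referral share: 29% of $247,970.00 = $71,911.30; lead counsel retains $247,970.00 − $71,911.30 = $176,058.70.

$176,058.70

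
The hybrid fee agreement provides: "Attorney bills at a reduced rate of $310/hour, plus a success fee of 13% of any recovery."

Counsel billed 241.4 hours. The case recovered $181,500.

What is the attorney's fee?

Hourly: 241.4 × $310 = $74,834.00
Success fee: 13% of $181,500 = $23,595.00
Total: $74,834.00 + $23,595.00 = $98,429.00

$98,429.00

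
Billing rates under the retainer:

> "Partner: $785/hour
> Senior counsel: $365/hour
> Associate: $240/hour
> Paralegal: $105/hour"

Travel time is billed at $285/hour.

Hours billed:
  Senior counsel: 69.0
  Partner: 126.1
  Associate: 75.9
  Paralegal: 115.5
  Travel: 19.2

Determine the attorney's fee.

$159,989.00

Partner: 126.1 × $785 = $98,988.50
Senior counsel: 69.0 × $365 = $25,185.00
Associate: 75.9 × $240 = $18,216.00
Paralegal: 115.5 × $105 = $12,127.50
Subtotal: $98,988.50 + $25,185.00 + $18,216.00 + $12,127.50 = $154,517.00
Travel: 19.2 × $285 = $5,472.00
Total: $154,517.00 + $5,472.00 = $159,989.00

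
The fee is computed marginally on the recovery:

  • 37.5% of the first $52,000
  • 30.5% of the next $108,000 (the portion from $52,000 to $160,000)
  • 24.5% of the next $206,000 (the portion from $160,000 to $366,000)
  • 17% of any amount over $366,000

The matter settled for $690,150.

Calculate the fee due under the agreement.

First $52,000 at 37.5% = $19,500.00
Next $108,000 at 30.5% = $32,940.00
Next $206,000 at 24.5% = $50,470.00
Remaining $324,150 at 17% = $55,105.50
Fee: $19,500.00 + $32,940.00 + $50,470.00 + $55,105.50 = $158,015.50

$158,015.50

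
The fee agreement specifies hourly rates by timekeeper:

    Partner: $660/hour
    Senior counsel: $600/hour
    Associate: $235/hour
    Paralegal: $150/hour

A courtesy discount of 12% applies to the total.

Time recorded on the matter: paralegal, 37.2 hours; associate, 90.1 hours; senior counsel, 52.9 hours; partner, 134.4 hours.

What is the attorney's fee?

Partner: 134.4 × $660 = $88,704.00
Senior counsel: 52.9 × $600 = $31,740.00
Associate: 90.1 × $235 = $21,173.50
Paralegal: 37.2 × $150 = $5,580.00
Subtotal: $147,197.50
Less 12% discount: −$17,663.70
Total: $147,197.50 − $17,663.70 = $129,533.80

$129,533.80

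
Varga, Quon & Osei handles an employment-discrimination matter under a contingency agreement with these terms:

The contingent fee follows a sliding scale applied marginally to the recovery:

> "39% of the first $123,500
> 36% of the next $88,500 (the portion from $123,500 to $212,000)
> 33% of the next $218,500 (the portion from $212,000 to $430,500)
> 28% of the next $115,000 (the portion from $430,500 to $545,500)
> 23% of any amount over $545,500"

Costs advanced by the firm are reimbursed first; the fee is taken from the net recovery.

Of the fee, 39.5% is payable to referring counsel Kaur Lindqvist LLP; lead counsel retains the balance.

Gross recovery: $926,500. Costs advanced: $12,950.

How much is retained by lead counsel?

$162,733.81

Fee base (net of costs): $926,500 − $12,950 = $913,550
First $123,500 at 39% = $48,165.00
Next $88,500 at 36% = $31,860.00
Next $218,500 at 33% = $72,105.00
Next $115,000 at 28% = $32,200.00
Remaining $368,050 at 23% = $84,651.50
Fee: $48,165.00 + $31,860.00 + $72,105.00 + $32,200.00 + $84,651.50 = $268,981.50
Referral share: 39.5% of $268,981.50 = $106,247.69; lead counsel retains $268,981.50 − $106,247.69 = $162,733.81.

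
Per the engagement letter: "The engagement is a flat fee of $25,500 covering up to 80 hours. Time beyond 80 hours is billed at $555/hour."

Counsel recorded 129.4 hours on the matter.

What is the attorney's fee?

Flat fee: $25,500.00
Excess hours: 129.4 − 80 = 49.4
Overrun: 49.4 × $555 = $27,417.00
Total: $25,500.00 + $27,417.00 = $52,917.00

$52,917.00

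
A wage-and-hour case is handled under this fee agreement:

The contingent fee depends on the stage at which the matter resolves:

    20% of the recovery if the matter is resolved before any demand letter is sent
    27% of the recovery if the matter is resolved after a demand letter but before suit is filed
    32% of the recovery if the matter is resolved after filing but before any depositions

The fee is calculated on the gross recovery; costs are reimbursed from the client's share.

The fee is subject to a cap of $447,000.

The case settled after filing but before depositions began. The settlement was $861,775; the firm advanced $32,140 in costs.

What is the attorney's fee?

Fee base is the gross recovery, $861,775; costs are reimbursed separately.
The matter settled after filing but before depositions began, so the 32% rate applies.
$861,775 × 32% = $275,768.00
$275,768.00 is under the $447,000 cap.

$275,768.00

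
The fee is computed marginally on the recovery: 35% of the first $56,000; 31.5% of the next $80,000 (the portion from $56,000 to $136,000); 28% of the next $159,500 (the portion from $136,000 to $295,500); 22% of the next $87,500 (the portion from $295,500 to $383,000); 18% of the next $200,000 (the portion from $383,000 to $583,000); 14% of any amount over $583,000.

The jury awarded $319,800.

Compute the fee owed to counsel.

$94,806.00

First $56,000 at 35% = $19,600.00
Next $80,000 at 31.5% = $25,200.00
Next $159,500 at 28% = $44,660.00
Remaining $24,300 at 22% = $5,346.00
Fee: $19,600.00 + $25,200.00 + $44,660.00 + $5,346.00 = $94,806.00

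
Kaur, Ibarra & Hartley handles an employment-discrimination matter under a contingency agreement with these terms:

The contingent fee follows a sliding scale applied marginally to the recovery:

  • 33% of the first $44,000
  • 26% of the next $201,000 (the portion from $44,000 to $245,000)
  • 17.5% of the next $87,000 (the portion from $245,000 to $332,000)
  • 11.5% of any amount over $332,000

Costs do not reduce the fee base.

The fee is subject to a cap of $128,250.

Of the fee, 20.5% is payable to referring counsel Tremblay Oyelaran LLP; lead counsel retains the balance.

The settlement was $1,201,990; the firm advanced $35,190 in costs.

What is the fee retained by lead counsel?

$101,958.75

Fee base is the gross recovery, $1,201,990; costs are reimbursed separately.
First $44,000 at 33% = $14,520.00
Next $201,000 at 26% = $52,260.00
Next $87,000 at 17.5% = $15,225.00
Remaining $869,990 at 11.5% = $100,048.85
Fee: $14,520.00 + $52,260.00 + $15,225.00 + $100,048.85 = $182,053.85
$182,053.85 exceeds the $128,250 cap, so the fee is capped at $128,250.00.
Referral share: 20.5% of $128,250.00 = $26,291.25; lead counsel retains $128,250.00 − $26,291.25 = $101,958.75.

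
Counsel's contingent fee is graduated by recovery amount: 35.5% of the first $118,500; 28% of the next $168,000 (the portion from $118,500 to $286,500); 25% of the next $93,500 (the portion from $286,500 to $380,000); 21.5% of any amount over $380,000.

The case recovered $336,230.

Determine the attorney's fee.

First $118,500 at 35.5% = $42,067.50
Next $168,000 at 28% = $47,040.00
Remaining $49,730 at 25% = $12,432.50
Fee: $42,067.50 + $47,040.00 + $12,432.50 = $101,540.00

$101,540.00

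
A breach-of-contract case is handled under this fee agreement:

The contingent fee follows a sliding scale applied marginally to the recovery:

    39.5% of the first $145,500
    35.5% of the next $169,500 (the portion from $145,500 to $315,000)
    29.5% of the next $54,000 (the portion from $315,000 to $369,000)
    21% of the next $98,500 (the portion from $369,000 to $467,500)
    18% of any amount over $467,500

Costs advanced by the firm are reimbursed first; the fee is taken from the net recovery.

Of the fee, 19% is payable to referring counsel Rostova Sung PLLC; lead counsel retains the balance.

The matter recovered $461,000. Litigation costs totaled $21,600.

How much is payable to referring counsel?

Fee base (net of costs): $461,000 − $21,600 = $439,400
First $145,500 at 39.5% = $57,472.50
Next $169,500 at 35.5% = $60,172.50
Next $54,000 at 29.5% = $15,930.00
Remaining $70,400 at 21% = $14,784.00
Fee: $57,472.50 + $60,172.50 + $15,930.00 + $14,784.00 = $148,359.00
Referral share: 19% of $148,359.00 = $28,188.21; lead counsel retains $148,359.00 − $28,188.21 = $120,170.79.

$28,188.21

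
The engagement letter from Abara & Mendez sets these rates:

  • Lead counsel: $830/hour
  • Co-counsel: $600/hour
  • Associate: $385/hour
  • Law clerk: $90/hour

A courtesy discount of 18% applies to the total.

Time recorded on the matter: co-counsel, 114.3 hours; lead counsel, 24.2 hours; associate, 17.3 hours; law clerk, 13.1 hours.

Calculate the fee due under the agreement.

$79,134.51

Lead counsel: 24.2 × $830 = $20,086.00
Co-counsel: 114.3 × $600 = $68,580.00
Associate: 17.3 × $385 = $6,660.50
Law clerk: 13.1 × $90 = $1,179.00
Subtotal: $96,505.50
Less 18% discount: −$17,370.99
Total: $96,505.50 − $17,370.99 = $79,134.51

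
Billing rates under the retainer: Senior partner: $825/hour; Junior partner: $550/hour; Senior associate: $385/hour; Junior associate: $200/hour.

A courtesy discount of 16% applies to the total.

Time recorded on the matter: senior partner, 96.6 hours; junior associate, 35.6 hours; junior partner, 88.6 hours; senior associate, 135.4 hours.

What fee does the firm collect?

Senior partner: 96.6 × $825 = $79,695.00
Junior partner: 88.6 × $550 = $48,730.00
Senior associate: 135.4 × $385 = $52,129.00
Junior associate: 35.6 × $200 = $7,120.00
Subtotal: $187,674.00
Less 16% discount: −$30,027.84
Total: $187,674.00 − $30,027.84 = $157,646.16

$157,646.16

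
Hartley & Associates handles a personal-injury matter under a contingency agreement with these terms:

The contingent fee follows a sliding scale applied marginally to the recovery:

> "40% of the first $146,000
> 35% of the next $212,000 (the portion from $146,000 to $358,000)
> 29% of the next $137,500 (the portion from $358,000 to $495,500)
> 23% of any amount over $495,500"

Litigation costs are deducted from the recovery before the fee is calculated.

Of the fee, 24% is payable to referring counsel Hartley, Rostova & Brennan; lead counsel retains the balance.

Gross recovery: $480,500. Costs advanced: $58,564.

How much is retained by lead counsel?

Fee base (net of costs): $480,500 − $58,564 = $421,936
First $146,000 at 40% = $58,400.00
Next $212,000 at 35% = $74,200.00
Remaining $63,936 at 29% = $18,541.44
Fee: $58,400.00 + $74,200.00 + $18,541.44 = $151,141.44
Referral share: 24% of $151,141.44 = $36,273.95; lead counsel retains $151,141.44 − $36,273.95 = $114,867.49.

$114,867.49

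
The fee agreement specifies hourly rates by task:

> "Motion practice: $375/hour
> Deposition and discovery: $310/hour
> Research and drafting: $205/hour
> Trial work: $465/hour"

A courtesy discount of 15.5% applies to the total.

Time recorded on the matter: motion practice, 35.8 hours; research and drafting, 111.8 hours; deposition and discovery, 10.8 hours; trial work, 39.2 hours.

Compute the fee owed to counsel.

$48,942.40

Motion practice: 35.8 × $375 = $13,425.00
Deposition and discovery: 10.8 × $310 = $3,348.00
Research and drafting: 111.8 × $205 = $22,919.00
Trial work: 39.2 × $465 = $18,228.00
Subtotal: $57,920.00
Less 15.5% discount: −$8,977.60
Total: $57,920.00 − $8,977.60 = $48,942.40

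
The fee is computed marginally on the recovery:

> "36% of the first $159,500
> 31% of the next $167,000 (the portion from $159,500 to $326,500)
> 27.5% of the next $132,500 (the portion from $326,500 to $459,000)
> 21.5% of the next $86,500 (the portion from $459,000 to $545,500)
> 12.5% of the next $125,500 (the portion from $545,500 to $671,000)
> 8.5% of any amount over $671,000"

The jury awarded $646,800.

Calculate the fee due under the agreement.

$176,887.50

First $159,500 at 36% = $57,420.00
Next $167,000 at 31% = $51,770.00
Next $132,500 at 27.5% = $36,437.50
Next $86,500 at 21.5% = $18,597.50
Remaining $101,300 at 12.5% = $12,662.50
Fee: $57,420.00 + $51,770.00 + $36,437.50 + $18,597.50 + $12,662.50 = $176,887.50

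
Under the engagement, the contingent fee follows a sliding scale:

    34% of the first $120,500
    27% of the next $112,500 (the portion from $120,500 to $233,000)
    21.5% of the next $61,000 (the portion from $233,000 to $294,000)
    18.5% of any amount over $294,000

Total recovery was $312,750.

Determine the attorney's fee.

First $120,500 at 34% = $40,970.00
Next $112,500 at 27% = $30,375.00
Next $61,000 at 21.5% = $13,115.00
Remaining $18,750 at 18.5% = $3,468.75
Fee: $40,970.00 + $30,375.00 + $13,115.00 + $3,468.75 = $87,928.75

$87,928.75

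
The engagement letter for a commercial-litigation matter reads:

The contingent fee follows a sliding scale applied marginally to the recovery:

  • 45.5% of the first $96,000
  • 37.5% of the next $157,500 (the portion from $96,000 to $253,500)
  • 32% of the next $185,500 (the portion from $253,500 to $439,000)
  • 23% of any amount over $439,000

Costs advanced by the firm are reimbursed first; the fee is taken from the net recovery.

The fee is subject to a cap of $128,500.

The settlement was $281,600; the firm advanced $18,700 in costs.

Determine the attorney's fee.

Fee base (net of costs): $281,600 − $18,700 = $262,900
First $96,000 at 45.5% = $43,680.00
Next $157,500 at 37.5% = $59,062.50
Remaining $9,400 at 32% = $3,008.00
Fee: $43,680.00 + $59,062.50 + $3,008.00 = $105,750.50
$105,750.50 is under the $128,500 cap.

$105,750.50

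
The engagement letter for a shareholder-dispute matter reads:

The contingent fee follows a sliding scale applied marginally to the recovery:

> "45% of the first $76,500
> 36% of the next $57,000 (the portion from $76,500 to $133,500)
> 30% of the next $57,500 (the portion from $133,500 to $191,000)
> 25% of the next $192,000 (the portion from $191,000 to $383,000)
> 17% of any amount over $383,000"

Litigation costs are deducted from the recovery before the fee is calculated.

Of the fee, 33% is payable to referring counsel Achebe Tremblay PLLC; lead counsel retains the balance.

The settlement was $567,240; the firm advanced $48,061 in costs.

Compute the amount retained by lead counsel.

Fee base (net of costs): $567,240 − $48,061 = $519,179
First $76,500 at 45% = $34,425.00
Next $57,000 at 36% = $20,520.00
Next $57,500 at 30% = $17,250.00
Next $192,000 at 25% = $48,000.00
Remaining $136,179 at 17% = $23,150.43
Fee: $34,425.00 + $20,520.00 + $17,250.00 + $48,000.00 + $23,150.43 = $143,345.43
Referral share: 33% of $143,345.43 = $47,303.99; lead counsel retains $143,345.43 − $47,303.99 = $96,041.44.

$96,041.44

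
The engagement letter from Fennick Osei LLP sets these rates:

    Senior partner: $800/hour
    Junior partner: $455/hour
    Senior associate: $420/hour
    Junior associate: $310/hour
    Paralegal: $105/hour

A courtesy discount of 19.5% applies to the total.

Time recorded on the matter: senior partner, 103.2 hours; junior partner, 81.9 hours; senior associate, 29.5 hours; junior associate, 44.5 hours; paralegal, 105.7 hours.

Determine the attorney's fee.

Senior partner: 103.2 × $800 = $82,560.00
Junior partner: 81.9 × $455 = $37,264.50
Senior associate: 29.5 × $420 = $12,390.00
Junior associate: 44.5 × $310 = $13,795.00
Paralegal: 105.7 × $105 = $11,098.50
Subtotal: $157,108.00
Less 19.5% discount: −$30,636.06
Total: $157,108.00 − $30,636.06 = $126,471.94

$126,471.94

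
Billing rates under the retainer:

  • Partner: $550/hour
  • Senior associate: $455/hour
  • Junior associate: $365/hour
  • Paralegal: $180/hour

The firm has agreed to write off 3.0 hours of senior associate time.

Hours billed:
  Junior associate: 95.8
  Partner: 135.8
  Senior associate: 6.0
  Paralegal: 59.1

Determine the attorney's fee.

$121,660.00

Partner: 135.8 × $550 = $74,690.00
Senior associate: 6.0 × $455 = $2,730.00
Junior associate: 95.8 × $365 = $34,967.00
Paralegal: 59.1 × $180 = $10,638.00
Subtotal: $123,025.00
Write-off: 3.0 × $455 = $1,365.00
Total: $123,025.00 − $1,365.00 = $121,660.00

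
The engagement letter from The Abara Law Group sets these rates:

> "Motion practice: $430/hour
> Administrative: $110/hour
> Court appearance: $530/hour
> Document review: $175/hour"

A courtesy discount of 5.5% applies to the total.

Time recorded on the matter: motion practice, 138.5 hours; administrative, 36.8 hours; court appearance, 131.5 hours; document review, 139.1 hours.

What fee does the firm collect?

$148,970.27

Motion practice: 138.5 × $430 = $59,555.00
Administrative: 36.8 × $110 = $4,048.00
Court appearance: 131.5 × $530 = $69,695.00
Document review: 139.1 × $175 = $24,342.50
Subtotal: $157,640.50
Less 5.5% discount: −$8,670.23
Total: $157,640.50 − $8,670.23 = $148,970.27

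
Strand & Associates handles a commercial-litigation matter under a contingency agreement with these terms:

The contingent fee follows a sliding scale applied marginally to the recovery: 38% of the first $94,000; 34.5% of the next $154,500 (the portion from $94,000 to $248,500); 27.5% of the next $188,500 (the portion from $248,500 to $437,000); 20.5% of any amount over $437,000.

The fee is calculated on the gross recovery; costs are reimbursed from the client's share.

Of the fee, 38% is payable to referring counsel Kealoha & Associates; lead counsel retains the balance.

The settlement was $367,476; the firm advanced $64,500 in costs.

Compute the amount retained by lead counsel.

$75,479.36

Fee base is the gross recovery, $367,476; costs are reimbursed separately.
First $94,000 at 38% = $35,720.00
Next $154,500 at 34.5% = $53,302.50
Remaining $118,976 at 27.5% = $32,718.40
Fee: $35,720.00 + $53,302.50 + $32,718.40 = $121,740.90
Referral share: 38% of $121,740.90 = $46,261.54; lead counsel retains $121,740.90 − $46,261.54 = $75,479.36.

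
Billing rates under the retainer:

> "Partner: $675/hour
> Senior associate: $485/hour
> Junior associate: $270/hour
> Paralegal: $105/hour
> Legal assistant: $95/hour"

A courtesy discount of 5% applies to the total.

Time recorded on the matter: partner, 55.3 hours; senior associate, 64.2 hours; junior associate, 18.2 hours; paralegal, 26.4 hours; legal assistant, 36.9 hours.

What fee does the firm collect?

$75,673.20

Partner: 55.3 × $675 = $37,327.50
Senior associate: 64.2 × $485 = $31,137.00
Junior associate: 18.2 × $270 = $4,914.00
Paralegal: 26.4 × $105 = $2,772.00
Legal assistant: 36.9 × $95 = $3,505.50
Subtotal: $79,656.00
Less 5% discount: −$3,982.80
Total: $79,656.00 − $3,982.80 = $75,673.20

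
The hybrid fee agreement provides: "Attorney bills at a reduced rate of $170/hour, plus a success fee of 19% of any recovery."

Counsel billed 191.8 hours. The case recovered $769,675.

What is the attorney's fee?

$178,844.25

Hourly: 191.8 × $170 = $32,606.00
Success fee: 19% of $769,675 = $146,238.25
Total: $32,606.00 + $146,238.25 = $178,844.25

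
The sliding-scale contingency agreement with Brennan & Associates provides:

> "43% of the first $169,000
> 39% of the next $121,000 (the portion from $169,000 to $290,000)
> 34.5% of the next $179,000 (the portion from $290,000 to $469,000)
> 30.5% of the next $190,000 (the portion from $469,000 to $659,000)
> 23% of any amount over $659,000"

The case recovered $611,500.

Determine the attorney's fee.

$225,077.50

First $169,000 at 43% = $72,670.00
Next $121,000 at 39% = $47,190.00
Next $179,000 at 34.5% = $61,755.00
Remaining $142,500 at 30.5% = $43,462.50
Fee: $72,670.00 + $47,190.00 + $61,755.00 + $43,462.50 = $225,077.50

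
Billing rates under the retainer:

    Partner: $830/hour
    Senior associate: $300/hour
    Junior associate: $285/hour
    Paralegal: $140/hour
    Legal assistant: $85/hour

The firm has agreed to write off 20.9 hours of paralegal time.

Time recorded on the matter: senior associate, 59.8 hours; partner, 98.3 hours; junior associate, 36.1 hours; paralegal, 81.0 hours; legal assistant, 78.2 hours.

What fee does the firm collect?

Partner: 98.3 × $830 = $81,589.00
Senior associate: 59.8 × $300 = $17,940.00
Junior associate: 36.1 × $285 = $10,288.50
Paralegal: 81.0 × $140 = $11,340.00
Legal assistant: 78.2 × $85 = $6,647.00
Subtotal: $127,804.50
Write-off: 20.9 × $140 = $2,926.00
Total: $127,804.50 − $2,926.00 = $124,878.50

$124,878.50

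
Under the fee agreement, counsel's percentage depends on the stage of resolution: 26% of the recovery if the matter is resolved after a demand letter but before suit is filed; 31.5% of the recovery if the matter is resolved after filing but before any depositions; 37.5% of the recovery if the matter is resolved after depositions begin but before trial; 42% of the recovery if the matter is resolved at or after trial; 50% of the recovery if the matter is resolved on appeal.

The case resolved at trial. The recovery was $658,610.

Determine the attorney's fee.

The matter resolved at trial, so the 42% rate applies.
$658,610 × 42% = $276,616.20

$276,616.20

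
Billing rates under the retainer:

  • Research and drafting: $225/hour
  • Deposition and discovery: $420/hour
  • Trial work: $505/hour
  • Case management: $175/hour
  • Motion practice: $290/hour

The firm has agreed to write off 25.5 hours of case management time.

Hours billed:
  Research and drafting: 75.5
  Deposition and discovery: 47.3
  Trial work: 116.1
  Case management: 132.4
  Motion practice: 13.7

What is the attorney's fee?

Research and drafting: 75.5 × $225 = $16,987.50
Deposition and discovery: 47.3 × $420 = $19,866.00
Trial work: 116.1 × $505 = $58,630.50
Case management: 132.4 × $175 = $23,170.00
Motion practice: 13.7 × $290 = $3,973.00
Subtotal: $122,627.00
Write-off: 25.5 × $175 = $4,462.50
Total: $122,627.00 − $4,462.50 = $118,164.50

$118,164.50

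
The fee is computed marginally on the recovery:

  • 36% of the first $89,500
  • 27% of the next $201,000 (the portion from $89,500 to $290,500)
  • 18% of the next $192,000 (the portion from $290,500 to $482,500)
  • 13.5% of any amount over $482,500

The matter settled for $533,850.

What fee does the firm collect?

First $89,500 at 36% = $32,220.00
Next $201,000 at 27% = $54,270.00
Next $192,000 at 18% = $34,560.00
Remaining $51,350 at 13.5% = $6,932.25
Fee: $32,220.00 + $54,270.00 + $34,560.00 + $6,932.25 = $127,982.25

$127,982.25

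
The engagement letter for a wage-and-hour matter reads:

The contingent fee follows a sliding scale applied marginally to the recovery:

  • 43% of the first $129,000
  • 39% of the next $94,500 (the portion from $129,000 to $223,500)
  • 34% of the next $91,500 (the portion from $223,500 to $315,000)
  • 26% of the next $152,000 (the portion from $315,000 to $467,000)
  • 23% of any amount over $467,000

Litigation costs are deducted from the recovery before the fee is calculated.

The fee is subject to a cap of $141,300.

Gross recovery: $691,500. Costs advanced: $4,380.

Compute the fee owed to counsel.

$141,300.00

Fee base (net of costs): $691,500 − $4,380 = $687,120
First $129,000 at 43% = $55,470.00
Next $94,500 at 39% = $36,855.00
Next $91,500 at 34% = $31,110.00
Next $152,000 at 26% = $39,520.00
Remaining $220,120 at 23% = $50,627.60
Fee: $55,470.00 + $36,855.00 + $31,110.00 + $39,520.00 + $50,627.60 = $213,582.60
$213,582.60 exceeds the $141,300 cap, so the fee is capped at $141,300.00.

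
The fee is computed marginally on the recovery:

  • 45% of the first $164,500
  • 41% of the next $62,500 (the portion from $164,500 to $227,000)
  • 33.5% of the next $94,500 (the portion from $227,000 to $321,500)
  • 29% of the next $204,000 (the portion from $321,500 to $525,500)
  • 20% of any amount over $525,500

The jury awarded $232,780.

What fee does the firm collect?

$101,586.30

First $164,500 at 45% = $74,025.00
Next $62,500 at 41% = $25,625.00
Remaining $5,780 at 33.5% = $1,936.30
Fee: $74,025.00 + $25,625.00 + $1,936.30 = $101,586.30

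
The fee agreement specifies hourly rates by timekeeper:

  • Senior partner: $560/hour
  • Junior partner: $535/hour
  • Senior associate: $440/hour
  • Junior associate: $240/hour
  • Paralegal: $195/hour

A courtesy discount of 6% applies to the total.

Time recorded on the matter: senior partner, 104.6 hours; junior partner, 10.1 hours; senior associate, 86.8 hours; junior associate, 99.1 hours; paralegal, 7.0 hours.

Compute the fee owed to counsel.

$119,681.27

Senior partner: 104.6 × $560 = $58,576.00
Junior partner: 10.1 × $535 = $5,403.50
Senior associate: 86.8 × $440 = $38,192.00
Junior associate: 99.1 × $240 = $23,784.00
Paralegal: 7.0 × $195 = $1,365.00
Subtotal: $127,320.50
Less 6% discount: −$7,639.23
Total: $127,320.50 − $7,639.23 = $119,681.27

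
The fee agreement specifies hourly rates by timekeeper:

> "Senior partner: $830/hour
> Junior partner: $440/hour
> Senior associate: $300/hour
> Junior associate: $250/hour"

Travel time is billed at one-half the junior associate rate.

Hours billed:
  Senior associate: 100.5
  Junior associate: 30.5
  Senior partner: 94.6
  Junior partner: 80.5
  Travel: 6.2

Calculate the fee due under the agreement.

Senior partner: 94.6 × $830 = $78,518.00
Junior partner: 80.5 × $440 = $35,420.00
Senior associate: 100.5 × $300 = $30,150.00
Junior associate: 30.5 × $250 = $7,625.00
Subtotal: $78,518.00 + $35,420.00 + $30,150.00 + $7,625.00 = $151,713.00
Travel: 6.2 × ($250 ÷ 2) = 6.2 × $125.00 = $775.00
Total: $151,713.00 + $775.00 = $152,488.00

$152,488.00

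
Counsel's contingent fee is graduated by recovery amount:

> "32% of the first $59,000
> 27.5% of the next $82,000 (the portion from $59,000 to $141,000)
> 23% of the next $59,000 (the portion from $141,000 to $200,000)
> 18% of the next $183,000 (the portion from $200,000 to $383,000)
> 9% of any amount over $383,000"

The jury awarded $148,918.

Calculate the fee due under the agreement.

First $59,000 at 32% = $18,880.00
Next $82,000 at 27.5% = $22,550.00
Remaining $7,918 at 23% = $1,821.14
Fee: $18,880.00 + $22,550.00 + $1,821.14 = $43,251.14

$43,251.14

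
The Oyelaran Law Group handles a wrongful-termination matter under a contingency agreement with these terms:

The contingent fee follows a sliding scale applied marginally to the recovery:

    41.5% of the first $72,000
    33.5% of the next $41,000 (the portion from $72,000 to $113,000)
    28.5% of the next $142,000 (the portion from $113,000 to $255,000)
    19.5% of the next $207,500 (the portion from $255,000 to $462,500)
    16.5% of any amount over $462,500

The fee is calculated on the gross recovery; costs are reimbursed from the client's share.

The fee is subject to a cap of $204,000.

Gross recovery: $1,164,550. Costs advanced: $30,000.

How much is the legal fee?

Fee base is the gross recovery, $1,164,550; costs are reimbursed separately.
First $72,000 at 41.5% = $29,880.00
Next $41,000 at 33.5% = $13,735.00
Next $142,000 at 28.5% = $40,470.00
Next $207,500 at 19.5% = $40,462.50
Remaining $702,050 at 16.5% = $115,838.25
Fee: $29,880.00 + $13,735.00 + $40,470.00 + $40,462.50 + $115,838.25 = $240,385.75
$240,385.75 exceeds the $204,000 cap, so the fee is capped at $204,000.00.

$204,000.00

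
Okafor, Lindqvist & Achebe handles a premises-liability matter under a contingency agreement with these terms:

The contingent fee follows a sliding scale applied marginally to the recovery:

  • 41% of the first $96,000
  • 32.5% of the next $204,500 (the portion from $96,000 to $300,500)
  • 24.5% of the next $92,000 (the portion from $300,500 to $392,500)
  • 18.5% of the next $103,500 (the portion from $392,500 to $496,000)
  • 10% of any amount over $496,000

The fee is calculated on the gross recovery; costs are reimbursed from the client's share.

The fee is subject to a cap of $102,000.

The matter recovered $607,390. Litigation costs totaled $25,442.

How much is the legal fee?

Fee base is the gross recovery, $607,390; costs are reimbursed separately.
First $96,000 at 41% = $39,360.00
Next $204,500 at 32.5% = $66,462.50
Next $92,000 at 24.5% = $22,540.00
Next $103,500 at 18.5% = $19,147.50
Remaining $111,390 at 10% = $11,139.00
Fee: $39,360.00 + $66,462.50 + $22,540.00 + $19,147.50 + $11,139.00 = $158,649.00
$158,649.00 exceeds the $102,000 cap, so the fee is capped at $102,000.00.

$102,000.00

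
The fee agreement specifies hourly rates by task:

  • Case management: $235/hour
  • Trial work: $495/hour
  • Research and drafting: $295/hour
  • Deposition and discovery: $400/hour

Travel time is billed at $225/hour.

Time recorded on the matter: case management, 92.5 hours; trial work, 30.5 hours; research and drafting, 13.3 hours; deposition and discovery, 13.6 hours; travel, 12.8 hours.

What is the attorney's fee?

$49,078.50

Case management: 92.5 × $235 = $21,737.50
Trial work: 30.5 × $495 = $15,097.50
Research and drafting: 13.3 × $295 = $3,923.50
Deposition and discovery: 13.6 × $400 = $5,440.00
Subtotal: $21,737.50 + $15,097.50 + $3,923.50 + $5,440.00 = $46,198.50
Travel: 12.8 × $225 = $2,880.00
Total: $46,198.50 + $2,880.00 = $49,078.50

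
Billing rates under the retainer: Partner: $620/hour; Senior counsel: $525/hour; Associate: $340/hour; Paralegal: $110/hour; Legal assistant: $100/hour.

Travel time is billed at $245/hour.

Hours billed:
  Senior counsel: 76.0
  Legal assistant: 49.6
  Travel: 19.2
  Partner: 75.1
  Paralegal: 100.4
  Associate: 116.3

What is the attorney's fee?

$146,712.00

Partner: 75.1 × $620 = $46,562.00
Senior counsel: 76.0 × $525 = $39,900.00
Associate: 116.3 × $340 = $39,542.00
Paralegal: 100.4 × $110 = $11,044.00
Legal assistant: 49.6 × $100 = $4,960.00
Subtotal: $46,562.00 + $39,900.00 + $39,542.00 + $11,044.00 + $4,960.00 = $142,008.00
Travel: 19.2 × $245 = $4,704.00
Total: $142,008.00 + $4,704.00 = $146,712.00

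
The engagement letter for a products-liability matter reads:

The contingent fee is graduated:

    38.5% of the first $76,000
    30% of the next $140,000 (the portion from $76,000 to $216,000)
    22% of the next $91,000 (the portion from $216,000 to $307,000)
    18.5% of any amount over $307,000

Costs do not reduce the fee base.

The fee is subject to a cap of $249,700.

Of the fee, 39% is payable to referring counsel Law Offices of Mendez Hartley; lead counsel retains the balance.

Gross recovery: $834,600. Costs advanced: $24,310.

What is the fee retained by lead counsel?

Fee base is the gross recovery, $834,600; costs are reimbursed separately.
First $76,000 at 38.5% = $29,260.00
Next $140,000 at 30% = $42,000.00
Next $91,000 at 22% = $20,020.00
Remaining $527,600 at 18.5% = $97,606.00
Fee: $29,260.00 + $42,000.00 + $20,020.00 + $97,606.00 = $188,886.00
$188,886.00 is under the $249,700 cap.
Referral share: 39% of $188,886.00 = $73,665.54; lead counsel retains $188,886.00 − $73,665.54 = $115,220.46.

$115,220.46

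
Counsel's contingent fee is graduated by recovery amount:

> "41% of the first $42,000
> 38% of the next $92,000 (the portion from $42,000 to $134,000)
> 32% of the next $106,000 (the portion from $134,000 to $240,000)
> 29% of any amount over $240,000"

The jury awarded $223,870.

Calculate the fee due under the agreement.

$80,938.40

First $42,000 at 41% = $17,220.00
Next $92,000 at 38% = $34,960.00
Remaining $89,870 at 32% = $28,758.40
Fee: $17,220.00 + $34,960.00 + $28,758.40 = $80,938.40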